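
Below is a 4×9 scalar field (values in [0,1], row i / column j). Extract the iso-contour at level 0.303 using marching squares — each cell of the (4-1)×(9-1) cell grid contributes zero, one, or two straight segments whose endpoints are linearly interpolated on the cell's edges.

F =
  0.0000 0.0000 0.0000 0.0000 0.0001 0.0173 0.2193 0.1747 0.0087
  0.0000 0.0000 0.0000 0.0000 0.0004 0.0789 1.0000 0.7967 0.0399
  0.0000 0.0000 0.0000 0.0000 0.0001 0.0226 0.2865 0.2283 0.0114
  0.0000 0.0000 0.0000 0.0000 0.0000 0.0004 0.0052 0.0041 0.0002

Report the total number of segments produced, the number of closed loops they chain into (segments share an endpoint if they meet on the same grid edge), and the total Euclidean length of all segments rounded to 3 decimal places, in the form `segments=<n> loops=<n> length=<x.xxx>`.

cell (0,5): code 0100 → (0.107,6.000)–(1.000,5.243)
cell (0,6): code 1100 → (0.206,7.000)–(0.107,6.000)
cell (0,7): code 1000 → (1.000,7.652)–(0.206,7.000)
cell (1,5): code 0010 → (1.000,5.243)–(1.977,6.000)
cell (1,6): code 0011 → (1.977,6.000)–(1.869,7.000)
cell (1,7): code 0001 → (1.869,7.000)–(1.000,7.652)
total: 6 segments, chained into 1 closed loop(s), length Σ = 6.530427

segments=6 loops=1 length=6.530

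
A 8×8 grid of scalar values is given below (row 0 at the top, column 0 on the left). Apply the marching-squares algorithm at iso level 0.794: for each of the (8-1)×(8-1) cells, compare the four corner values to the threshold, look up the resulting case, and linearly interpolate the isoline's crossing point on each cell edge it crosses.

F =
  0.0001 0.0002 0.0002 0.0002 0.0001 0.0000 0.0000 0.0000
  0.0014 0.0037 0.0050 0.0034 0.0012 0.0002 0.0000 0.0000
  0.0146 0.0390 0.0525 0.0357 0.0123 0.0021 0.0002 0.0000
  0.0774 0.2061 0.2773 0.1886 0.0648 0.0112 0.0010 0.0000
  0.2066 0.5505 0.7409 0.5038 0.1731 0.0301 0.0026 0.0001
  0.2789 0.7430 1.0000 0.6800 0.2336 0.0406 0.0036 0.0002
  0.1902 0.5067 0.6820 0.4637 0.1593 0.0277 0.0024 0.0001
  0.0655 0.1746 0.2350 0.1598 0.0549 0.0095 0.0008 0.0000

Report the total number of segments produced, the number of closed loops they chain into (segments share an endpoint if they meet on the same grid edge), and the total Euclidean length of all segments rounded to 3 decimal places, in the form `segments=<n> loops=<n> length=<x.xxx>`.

cell (4,1): code 0100 → (4.205,2.000)–(5.000,1.198)
cell (4,2): code 1000 → (5.000,2.644)–(4.205,2.000)
cell (5,1): code 0010 → (5.000,1.198)–(5.648,2.000)
cell (5,2): code 0001 → (5.648,2.000)–(5.000,2.644)
total: 4 segments, chained into 1 closed loop(s), length Σ = 4.095857

segments=4 loops=1 length=4.096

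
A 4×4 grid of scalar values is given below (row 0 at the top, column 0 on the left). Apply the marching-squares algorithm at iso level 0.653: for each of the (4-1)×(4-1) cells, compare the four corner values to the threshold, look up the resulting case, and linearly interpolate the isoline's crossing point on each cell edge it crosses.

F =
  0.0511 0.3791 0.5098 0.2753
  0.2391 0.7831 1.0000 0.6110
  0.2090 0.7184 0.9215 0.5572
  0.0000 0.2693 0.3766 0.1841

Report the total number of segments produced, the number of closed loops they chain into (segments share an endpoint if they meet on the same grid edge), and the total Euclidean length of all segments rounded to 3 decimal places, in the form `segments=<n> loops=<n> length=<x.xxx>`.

segments=8 loops=1 length=6.769

cell (0,0): code 0100 → (0.678,1.000)–(1.000,0.761)
cell (0,1): code 1100 → (0.292,2.000)–(0.678,1.000)
cell (0,2): code 1000 → (1.000,2.892)–(0.292,2.000)
cell (1,0): code 0110 → (1.000,0.761)–(2.000,0.872)
cell (1,2): code 1001 → (2.000,2.737)–(1.000,2.892)
cell (2,0): code 0010 → (2.000,0.872)–(2.146,1.000)
cell (2,1): code 0011 → (2.146,1.000)–(2.493,2.000)
cell (2,2): code 0001 → (2.493,2.000)–(2.000,2.737)
total: 8 segments, chained into 1 closed loop(s), length Σ = 6.769057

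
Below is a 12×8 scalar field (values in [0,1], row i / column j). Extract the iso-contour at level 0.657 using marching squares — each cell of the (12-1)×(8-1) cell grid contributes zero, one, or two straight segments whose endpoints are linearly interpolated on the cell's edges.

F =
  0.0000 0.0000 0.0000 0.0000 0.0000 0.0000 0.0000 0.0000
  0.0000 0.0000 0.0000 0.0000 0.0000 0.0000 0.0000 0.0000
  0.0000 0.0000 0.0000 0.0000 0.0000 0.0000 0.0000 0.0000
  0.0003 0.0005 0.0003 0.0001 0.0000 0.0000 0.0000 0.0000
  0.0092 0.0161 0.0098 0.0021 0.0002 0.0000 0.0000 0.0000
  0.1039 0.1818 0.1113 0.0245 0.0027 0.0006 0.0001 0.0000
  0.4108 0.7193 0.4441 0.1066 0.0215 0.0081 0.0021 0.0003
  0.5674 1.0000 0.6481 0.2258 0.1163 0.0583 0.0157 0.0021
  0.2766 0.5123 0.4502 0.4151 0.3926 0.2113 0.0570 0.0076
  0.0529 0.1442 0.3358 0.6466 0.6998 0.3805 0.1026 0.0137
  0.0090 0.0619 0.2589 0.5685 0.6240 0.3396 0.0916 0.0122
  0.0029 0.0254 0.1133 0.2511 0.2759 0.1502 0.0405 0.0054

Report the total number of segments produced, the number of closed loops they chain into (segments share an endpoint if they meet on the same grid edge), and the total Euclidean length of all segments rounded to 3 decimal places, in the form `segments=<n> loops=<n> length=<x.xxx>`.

segments=10 loops=2 length=7.733

cell (5,0): code 0100 → (5.884,1.000)–(6.000,0.798)
cell (5,1): code 1000 → (6.000,1.226)–(5.884,1.000)
cell (6,0): code 0110 → (6.000,0.798)–(7.000,0.207)
cell (6,1): code 1001 → (7.000,1.975)–(6.000,1.226)
cell (7,0): code 0010 → (7.000,0.207)–(7.703,1.000)
cell (7,1): code 0001 → (7.703,1.000)–(7.000,1.975)
cell (8,3): code 0100 → (8.861,4.000)–(9.000,3.195)
cell (8,4): code 1000 → (9.000,4.134)–(8.861,4.000)
cell (9,3): code 0010 → (9.000,3.195)–(9.565,4.000)
cell (9,4): code 0001 → (9.565,4.000)–(9.000,4.134)
total: 10 segments, chained into 2 closed loop(s), length Σ = 7.732570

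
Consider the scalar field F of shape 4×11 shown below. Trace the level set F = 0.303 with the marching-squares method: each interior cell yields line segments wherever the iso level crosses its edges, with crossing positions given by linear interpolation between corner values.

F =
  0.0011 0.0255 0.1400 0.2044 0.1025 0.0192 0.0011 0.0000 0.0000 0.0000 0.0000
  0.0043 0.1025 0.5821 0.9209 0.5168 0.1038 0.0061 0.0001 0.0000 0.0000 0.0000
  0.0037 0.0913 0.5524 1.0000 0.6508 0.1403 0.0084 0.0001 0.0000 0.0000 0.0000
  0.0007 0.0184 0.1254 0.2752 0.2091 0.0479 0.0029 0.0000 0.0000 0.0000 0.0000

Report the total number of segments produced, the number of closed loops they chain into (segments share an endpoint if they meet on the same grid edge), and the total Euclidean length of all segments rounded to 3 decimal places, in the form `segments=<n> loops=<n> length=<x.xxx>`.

cell (0,1): code 0100 → (0.369,2.000)–(1.000,1.418)
cell (0,2): code 1100 → (0.138,3.000)–(0.369,2.000)
cell (0,3): code 1100 → (0.484,4.000)–(0.138,3.000)
cell (0,4): code 1000 → (1.000,4.518)–(0.484,4.000)
cell (1,1): code 0110 → (1.000,1.418)–(2.000,1.459)
cell (1,4): code 1001 → (2.000,4.681)–(1.000,4.518)
cell (2,1): code 0010 → (2.000,1.459)–(2.584,2.000)
cell (2,2): code 0011 → (2.584,2.000)–(2.962,3.000)
cell (2,3): code 0011 → (2.962,3.000)–(2.787,4.000)
cell (2,4): code 0001 → (2.787,4.000)–(2.000,4.681)
total: 10 segments, chained into 1 closed loop(s), length Σ = 9.609589

segments=10 loops=1 length=9.610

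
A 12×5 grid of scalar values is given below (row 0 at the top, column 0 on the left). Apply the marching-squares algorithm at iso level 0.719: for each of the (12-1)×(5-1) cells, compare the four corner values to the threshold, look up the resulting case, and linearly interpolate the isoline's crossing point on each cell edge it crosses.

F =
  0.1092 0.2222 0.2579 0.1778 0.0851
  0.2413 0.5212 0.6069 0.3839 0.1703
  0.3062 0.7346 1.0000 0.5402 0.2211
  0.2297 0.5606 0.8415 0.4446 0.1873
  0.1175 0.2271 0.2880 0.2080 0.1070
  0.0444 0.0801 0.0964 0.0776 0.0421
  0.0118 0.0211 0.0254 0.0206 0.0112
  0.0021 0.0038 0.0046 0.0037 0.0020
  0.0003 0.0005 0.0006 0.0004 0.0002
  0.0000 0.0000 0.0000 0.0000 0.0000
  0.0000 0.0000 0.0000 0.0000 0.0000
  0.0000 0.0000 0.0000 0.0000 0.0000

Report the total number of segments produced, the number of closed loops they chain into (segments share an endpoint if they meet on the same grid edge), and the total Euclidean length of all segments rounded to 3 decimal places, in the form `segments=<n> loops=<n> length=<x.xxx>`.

cell (1,0): code 0100 → (1.927,1.000)–(2.000,0.964)
cell (1,1): code 1100 → (1.285,2.000)–(1.927,1.000)
cell (1,2): code 1000 → (2.000,2.611)–(1.285,2.000)
cell (2,0): code 0010 → (2.000,0.964)–(2.090,1.000)
cell (2,1): code 0111 → (2.090,1.000)–(3.000,1.564)
cell (2,2): code 1001 → (3.000,2.309)–(2.000,2.611)
cell (3,1): code 0010 → (3.000,1.564)–(3.221,2.000)
cell (3,2): code 0001 → (3.221,2.000)–(3.000,2.309)
total: 8 segments, chained into 1 closed loop(s), length Σ = 5.291531

segments=8 loops=1 length=5.292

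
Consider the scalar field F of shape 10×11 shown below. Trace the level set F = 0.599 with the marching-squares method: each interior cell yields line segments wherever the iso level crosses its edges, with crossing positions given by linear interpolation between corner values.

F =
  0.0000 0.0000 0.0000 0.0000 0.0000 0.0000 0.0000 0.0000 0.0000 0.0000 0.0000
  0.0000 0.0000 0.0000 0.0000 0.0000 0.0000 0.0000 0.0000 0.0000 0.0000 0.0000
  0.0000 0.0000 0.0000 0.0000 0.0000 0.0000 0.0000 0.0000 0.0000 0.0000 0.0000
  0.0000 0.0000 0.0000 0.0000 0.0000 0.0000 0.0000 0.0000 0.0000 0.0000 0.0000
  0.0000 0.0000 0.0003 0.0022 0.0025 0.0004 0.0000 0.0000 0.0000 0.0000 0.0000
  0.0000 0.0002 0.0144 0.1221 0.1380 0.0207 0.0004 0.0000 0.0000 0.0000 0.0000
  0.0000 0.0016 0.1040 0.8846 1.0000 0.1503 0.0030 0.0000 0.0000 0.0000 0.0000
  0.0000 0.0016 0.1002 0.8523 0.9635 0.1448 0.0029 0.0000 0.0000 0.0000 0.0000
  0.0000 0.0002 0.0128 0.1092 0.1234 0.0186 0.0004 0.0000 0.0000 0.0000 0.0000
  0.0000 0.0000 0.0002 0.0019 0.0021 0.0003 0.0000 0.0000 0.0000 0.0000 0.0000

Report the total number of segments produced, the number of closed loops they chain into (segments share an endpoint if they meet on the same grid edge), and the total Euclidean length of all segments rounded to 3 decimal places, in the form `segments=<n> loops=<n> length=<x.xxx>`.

cell (5,2): code 0100 → (5.625,3.000)–(6.000,2.634)
cell (5,3): code 1100 → (5.535,4.000)–(5.625,3.000)
cell (5,4): code 1000 → (6.000,4.472)–(5.535,4.000)
cell (6,2): code 0110 → (6.000,2.634)–(7.000,2.663)
cell (6,4): code 1001 → (7.000,4.445)–(6.000,4.472)
cell (7,2): code 0010 → (7.000,2.663)–(7.341,3.000)
cell (7,3): code 0011 → (7.341,3.000)–(7.434,4.000)
cell (7,4): code 0001 → (7.434,4.000)–(7.000,4.445)
total: 8 segments, chained into 1 closed loop(s), length Σ = 6.296313

segments=8 loops=1 length=6.296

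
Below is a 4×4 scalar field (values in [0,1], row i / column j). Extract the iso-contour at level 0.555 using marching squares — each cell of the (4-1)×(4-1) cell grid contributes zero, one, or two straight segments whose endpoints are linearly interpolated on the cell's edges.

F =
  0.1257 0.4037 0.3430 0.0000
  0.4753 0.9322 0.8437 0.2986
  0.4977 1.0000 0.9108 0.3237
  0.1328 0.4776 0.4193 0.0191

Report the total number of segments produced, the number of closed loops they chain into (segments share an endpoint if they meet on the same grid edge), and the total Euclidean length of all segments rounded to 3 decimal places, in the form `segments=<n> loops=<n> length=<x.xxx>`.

cell (0,0): code 0100 → (0.286,1.000)–(1.000,0.174)
cell (0,1): code 1100 → (0.423,2.000)–(0.286,1.000)
cell (0,2): code 1000 → (1.000,2.530)–(0.423,2.000)
cell (1,0): code 0110 → (1.000,0.174)–(2.000,0.114)
cell (1,2): code 1001 → (2.000,2.606)–(1.000,2.530)
cell (2,0): code 0010 → (2.000,0.114)–(2.852,1.000)
cell (2,1): code 0011 → (2.852,1.000)–(2.724,2.000)
cell (2,2): code 0001 → (2.724,2.000)–(2.000,2.606)
total: 8 segments, chained into 1 closed loop(s), length Σ = 8.069582

segments=8 loops=1 length=8.070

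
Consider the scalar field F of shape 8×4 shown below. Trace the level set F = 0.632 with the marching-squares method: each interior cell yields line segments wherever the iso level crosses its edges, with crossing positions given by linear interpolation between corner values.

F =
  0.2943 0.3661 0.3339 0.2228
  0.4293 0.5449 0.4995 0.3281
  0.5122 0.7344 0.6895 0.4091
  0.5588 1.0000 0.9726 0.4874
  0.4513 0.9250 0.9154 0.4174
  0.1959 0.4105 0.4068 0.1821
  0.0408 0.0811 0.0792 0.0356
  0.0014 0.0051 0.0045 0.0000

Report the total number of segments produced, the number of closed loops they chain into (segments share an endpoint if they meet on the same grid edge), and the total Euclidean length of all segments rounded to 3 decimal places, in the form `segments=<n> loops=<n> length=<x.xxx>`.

cell (1,0): code 0100 → (1.460,1.000)–(2.000,0.539)
cell (1,1): code 1100 → (1.697,2.000)–(1.460,1.000)
cell (1,2): code 1000 → (2.000,2.205)–(1.697,2.000)
cell (2,0): code 0110 → (2.000,0.539)–(3.000,0.166)
cell (2,2): code 1001 → (3.000,2.702)–(2.000,2.205)
cell (3,0): code 0110 → (3.000,0.166)–(4.000,0.381)
cell (3,2): code 1001 → (4.000,2.569)–(3.000,2.702)
cell (4,0): code 0010 → (4.000,0.381)–(4.569,1.000)
cell (4,1): code 0011 → (4.569,1.000)–(4.557,2.000)
cell (4,2): code 0001 → (4.557,2.000)–(4.000,2.569)
total: 10 segments, chained into 1 closed loop(s), length Σ = 8.956735

segments=10 loops=1 length=8.957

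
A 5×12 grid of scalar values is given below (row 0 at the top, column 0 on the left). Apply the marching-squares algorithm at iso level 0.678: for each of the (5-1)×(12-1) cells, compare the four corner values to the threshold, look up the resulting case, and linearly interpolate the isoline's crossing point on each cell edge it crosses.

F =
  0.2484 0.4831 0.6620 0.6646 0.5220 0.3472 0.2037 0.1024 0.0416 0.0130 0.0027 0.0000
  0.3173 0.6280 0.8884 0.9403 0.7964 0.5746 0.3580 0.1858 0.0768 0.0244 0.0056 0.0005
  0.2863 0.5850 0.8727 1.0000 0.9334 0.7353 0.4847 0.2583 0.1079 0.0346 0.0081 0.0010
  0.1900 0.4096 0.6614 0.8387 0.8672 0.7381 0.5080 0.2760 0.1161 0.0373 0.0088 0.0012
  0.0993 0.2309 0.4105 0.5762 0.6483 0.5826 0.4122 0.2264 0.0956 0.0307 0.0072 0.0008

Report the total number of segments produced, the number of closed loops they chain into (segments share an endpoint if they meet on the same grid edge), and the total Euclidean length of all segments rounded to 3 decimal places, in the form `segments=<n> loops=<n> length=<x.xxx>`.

segments=14 loops=1 length=12.238

cell (0,1): code 0100 → (0.071,2.000)–(1.000,1.192)
cell (0,2): code 1100 → (0.049,3.000)–(0.071,2.000)
cell (0,3): code 1100 → (0.569,4.000)–(0.049,3.000)
cell (0,4): code 1000 → (1.000,4.534)–(0.569,4.000)
cell (1,1): code 0110 → (1.000,1.192)–(2.000,1.323)
cell (1,4): code 1101 → (1.643,5.000)–(1.000,4.534)
cell (1,5): code 1000 → (2.000,5.229)–(1.643,5.000)
cell (2,1): code 0010 → (2.000,1.323)–(2.921,2.000)
cell (2,2): code 0111 → (2.921,2.000)–(3.000,2.094)
cell (2,5): code 1001 → (3.000,5.261)–(2.000,5.229)
cell (3,2): code 0010 → (3.000,2.094)–(3.612,3.000)
cell (3,3): code 0011 → (3.612,3.000)–(3.864,4.000)
cell (3,4): code 0011 → (3.864,4.000)–(3.386,5.000)
cell (3,5): code 0001 → (3.386,5.000)–(3.000,5.261)
total: 14 segments, chained into 1 closed loop(s), length Σ = 12.237723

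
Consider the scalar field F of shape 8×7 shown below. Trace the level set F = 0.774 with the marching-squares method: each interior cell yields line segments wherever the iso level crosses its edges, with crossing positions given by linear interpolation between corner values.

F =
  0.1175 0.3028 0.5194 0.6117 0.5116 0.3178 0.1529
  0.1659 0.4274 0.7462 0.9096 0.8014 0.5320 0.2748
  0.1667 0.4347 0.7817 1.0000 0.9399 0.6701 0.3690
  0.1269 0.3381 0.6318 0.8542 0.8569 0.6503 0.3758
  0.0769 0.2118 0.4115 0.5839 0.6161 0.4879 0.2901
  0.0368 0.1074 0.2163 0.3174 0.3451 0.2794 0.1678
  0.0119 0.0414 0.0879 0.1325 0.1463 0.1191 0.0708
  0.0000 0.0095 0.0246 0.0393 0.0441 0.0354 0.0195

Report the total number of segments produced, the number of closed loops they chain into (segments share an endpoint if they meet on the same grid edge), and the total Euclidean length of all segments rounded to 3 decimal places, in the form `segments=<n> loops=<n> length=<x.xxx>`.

segments=12 loops=1 length=8.511

cell (0,2): code 0100 → (0.545,3.000)–(1.000,2.170)
cell (0,3): code 1100 → (0.905,4.000)–(0.545,3.000)
cell (0,4): code 1000 → (1.000,4.102)–(0.905,4.000)
cell (1,1): code 0100 → (1.783,2.000)–(2.000,1.978)
cell (1,2): code 1110 → (1.000,2.170)–(1.783,2.000)
cell (1,4): code 1001 → (2.000,4.615)–(1.000,4.102)
cell (2,1): code 0010 → (2.000,1.978)–(2.051,2.000)
cell (2,2): code 0111 → (2.051,2.000)–(3.000,2.639)
cell (2,4): code 1001 → (3.000,4.401)–(2.000,4.615)
cell (3,2): code 0010 → (3.000,2.639)–(3.297,3.000)
cell (3,3): code 0011 → (3.297,3.000)–(3.344,4.000)
cell (3,4): code 0001 → (3.344,4.000)–(3.000,4.401)
total: 12 segments, chained into 1 closed loop(s), length Σ = 8.511148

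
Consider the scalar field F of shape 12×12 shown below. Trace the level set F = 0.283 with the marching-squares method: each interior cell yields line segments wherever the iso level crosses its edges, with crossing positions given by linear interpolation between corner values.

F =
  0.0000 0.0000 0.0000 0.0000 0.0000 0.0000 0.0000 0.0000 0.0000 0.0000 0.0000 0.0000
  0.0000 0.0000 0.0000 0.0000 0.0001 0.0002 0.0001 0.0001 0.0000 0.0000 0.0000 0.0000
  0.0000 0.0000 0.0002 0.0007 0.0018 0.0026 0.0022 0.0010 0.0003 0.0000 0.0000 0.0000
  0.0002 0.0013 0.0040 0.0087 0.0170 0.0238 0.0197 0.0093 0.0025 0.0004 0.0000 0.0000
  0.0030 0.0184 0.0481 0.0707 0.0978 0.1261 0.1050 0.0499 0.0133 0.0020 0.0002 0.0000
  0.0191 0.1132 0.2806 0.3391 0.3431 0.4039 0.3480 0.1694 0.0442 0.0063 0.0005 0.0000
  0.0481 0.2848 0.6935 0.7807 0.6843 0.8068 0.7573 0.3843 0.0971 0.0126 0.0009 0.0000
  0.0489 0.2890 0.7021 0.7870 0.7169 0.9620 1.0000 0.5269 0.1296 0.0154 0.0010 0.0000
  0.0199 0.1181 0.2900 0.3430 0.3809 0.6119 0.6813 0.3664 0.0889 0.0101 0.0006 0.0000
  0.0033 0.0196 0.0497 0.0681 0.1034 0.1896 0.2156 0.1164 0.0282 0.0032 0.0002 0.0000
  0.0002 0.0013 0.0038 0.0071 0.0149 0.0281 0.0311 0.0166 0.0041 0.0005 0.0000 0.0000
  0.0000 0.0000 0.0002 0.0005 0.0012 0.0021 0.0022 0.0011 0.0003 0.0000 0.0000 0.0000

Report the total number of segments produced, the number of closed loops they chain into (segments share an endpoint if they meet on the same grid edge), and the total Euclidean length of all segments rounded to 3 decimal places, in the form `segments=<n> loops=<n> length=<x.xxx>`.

cell (4,2): code 0100 → (4.791,3.000)–(5.000,2.041)
cell (4,3): code 1100 → (4.755,4.000)–(4.791,3.000)
cell (4,4): code 1100 → (4.565,5.000)–(4.755,4.000)
cell (4,5): code 1100 → (4.733,6.000)–(4.565,5.000)
cell (4,6): code 1000 → (5.000,6.364)–(4.733,6.000)
cell (5,0): code 0100 → (5.990,1.000)–(6.000,0.992)
cell (5,1): code 1100 → (5.006,2.000)–(5.990,1.000)
cell (5,2): code 1110 → (5.000,2.041)–(5.006,2.000)
cell (5,6): code 1101 → (5.529,7.000)–(5.000,6.364)
cell (5,7): code 1000 → (6.000,7.353)–(5.529,7.000)
cell (6,0): code 0110 → (6.000,0.992)–(7.000,0.975)
cell (6,7): code 1001 → (7.000,7.614)–(6.000,7.353)
cell (7,0): code 0010 → (7.000,0.975)–(7.035,1.000)
cell (7,1): code 0111 → (7.035,1.000)–(8.000,1.959)
cell (7,7): code 1001 → (8.000,7.301)–(7.000,7.614)
cell (8,1): code 0010 → (8.000,1.959)–(8.029,2.000)
cell (8,2): code 0011 → (8.029,2.000)–(8.218,3.000)
cell (8,3): code 0011 → (8.218,3.000)–(8.353,4.000)
cell (8,4): code 0011 → (8.353,4.000)–(8.779,5.000)
cell (8,5): code 0011 → (8.779,5.000)–(8.855,6.000)
cell (8,6): code 0011 → (8.855,6.000)–(8.334,7.000)
cell (8,7): code 0001 → (8.334,7.000)–(8.000,7.301)
total: 22 segments, chained into 1 closed loop(s), length Σ = 17.567541

segments=22 loops=1 length=17.568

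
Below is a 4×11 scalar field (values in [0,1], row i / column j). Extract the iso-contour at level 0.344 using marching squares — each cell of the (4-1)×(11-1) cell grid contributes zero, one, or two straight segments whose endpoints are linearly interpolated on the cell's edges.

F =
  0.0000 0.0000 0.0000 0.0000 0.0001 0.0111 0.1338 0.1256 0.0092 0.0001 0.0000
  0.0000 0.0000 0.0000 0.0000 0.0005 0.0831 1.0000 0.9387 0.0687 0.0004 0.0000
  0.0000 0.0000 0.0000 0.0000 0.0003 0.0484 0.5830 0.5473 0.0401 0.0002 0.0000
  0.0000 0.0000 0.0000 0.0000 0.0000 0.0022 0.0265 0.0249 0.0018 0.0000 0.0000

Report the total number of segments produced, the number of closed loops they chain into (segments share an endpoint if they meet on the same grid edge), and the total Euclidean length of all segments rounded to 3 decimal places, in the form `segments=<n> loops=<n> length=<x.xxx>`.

cell (0,5): code 0100 → (0.243,6.000)–(1.000,5.285)
cell (0,6): code 1100 → (0.269,7.000)–(0.243,6.000)
cell (0,7): code 1000 → (1.000,7.684)–(0.269,7.000)
cell (1,5): code 0110 → (1.000,5.285)–(2.000,5.553)
cell (1,7): code 1001 → (2.000,7.401)–(1.000,7.684)
cell (2,5): code 0010 → (2.000,5.553)–(2.429,6.000)
cell (2,6): code 0011 → (2.429,6.000)–(2.389,7.000)
cell (2,7): code 0001 → (2.389,7.000)–(2.000,7.401)
total: 8 segments, chained into 1 closed loop(s), length Σ = 7.297276

segments=8 loops=1 length=7.297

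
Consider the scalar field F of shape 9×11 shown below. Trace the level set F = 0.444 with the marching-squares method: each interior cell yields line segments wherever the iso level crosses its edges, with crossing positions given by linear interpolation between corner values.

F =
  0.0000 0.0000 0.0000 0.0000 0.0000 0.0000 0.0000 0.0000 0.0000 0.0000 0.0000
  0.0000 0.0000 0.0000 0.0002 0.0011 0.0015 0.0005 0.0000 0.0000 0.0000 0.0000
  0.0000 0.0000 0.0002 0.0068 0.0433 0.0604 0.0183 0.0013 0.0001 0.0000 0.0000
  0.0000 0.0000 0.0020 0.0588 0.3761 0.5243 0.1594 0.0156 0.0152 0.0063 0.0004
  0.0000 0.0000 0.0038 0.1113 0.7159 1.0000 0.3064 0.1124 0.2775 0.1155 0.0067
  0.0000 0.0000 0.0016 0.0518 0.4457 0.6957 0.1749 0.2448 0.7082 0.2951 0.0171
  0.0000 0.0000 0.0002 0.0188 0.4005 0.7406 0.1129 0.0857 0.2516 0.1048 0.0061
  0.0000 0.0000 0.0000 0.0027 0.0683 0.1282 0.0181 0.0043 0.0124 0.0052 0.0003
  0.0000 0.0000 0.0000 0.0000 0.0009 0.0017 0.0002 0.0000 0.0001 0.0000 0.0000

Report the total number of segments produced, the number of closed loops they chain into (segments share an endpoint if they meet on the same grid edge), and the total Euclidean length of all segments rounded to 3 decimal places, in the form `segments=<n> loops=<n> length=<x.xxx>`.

segments=16 loops=2 length=12.649

cell (2,4): code 0100 → (2.827,5.000)–(3.000,4.458)
cell (2,5): code 1000 → (3.000,5.220)–(2.827,5.000)
cell (3,3): code 0100 → (3.200,4.000)–(4.000,3.550)
cell (3,4): code 1110 → (3.000,4.458)–(3.200,4.000)
cell (3,5): code 1001 → (4.000,5.802)–(3.000,5.220)
cell (4,3): code 0110 → (4.000,3.550)–(5.000,3.996)
cell (4,5): code 1001 → (5.000,5.483)–(4.000,5.802)
cell (4,7): code 0100 → (4.387,8.000)–(5.000,7.430)
cell (4,8): code 1000 → (5.000,8.640)–(4.387,8.000)
cell (5,3): code 0010 → (5.000,3.996)–(5.038,4.000)
cell (5,4): code 0111 → (5.038,4.000)–(6.000,4.128)
cell (5,5): code 1001 → (6.000,5.473)–(5.000,5.483)
cell (5,7): code 0010 → (5.000,7.430)–(5.579,8.000)
cell (5,8): code 0001 → (5.579,8.000)–(5.000,8.640)
cell (6,4): code 0010 → (6.000,4.128)–(6.484,5.000)
cell (6,5): code 0001 → (6.484,5.000)–(6.000,5.473)
total: 16 segments, chained into 2 closed loop(s), length Σ = 12.648870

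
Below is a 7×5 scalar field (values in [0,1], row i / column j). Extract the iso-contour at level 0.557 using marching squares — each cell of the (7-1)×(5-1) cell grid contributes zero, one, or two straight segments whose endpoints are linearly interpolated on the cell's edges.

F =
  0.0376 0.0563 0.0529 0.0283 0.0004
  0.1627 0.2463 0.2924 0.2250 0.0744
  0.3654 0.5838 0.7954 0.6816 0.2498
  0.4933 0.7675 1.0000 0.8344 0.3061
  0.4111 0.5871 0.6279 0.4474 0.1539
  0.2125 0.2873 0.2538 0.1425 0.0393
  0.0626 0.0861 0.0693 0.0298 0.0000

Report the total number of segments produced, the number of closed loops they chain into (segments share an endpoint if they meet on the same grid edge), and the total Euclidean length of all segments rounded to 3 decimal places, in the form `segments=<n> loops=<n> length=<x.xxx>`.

cell (1,0): code 0100 → (1.921,1.000)–(2.000,0.877)
cell (1,1): code 1100 → (1.526,2.000)–(1.921,1.000)
cell (1,2): code 1100 → (1.727,3.000)–(1.526,2.000)
cell (1,3): code 1000 → (2.000,3.289)–(1.727,3.000)
cell (2,0): code 0110 → (2.000,0.877)–(3.000,0.232)
cell (2,3): code 1001 → (3.000,3.525)–(2.000,3.289)
cell (3,0): code 0110 → (3.000,0.232)–(4.000,0.829)
cell (3,2): code 1011 → (4.000,2.393)–(3.717,3.000)
cell (3,3): code 0001 → (3.717,3.000)–(3.000,3.525)
cell (4,0): code 0010 → (4.000,0.829)–(4.100,1.000)
cell (4,1): code 0011 → (4.100,1.000)–(4.190,2.000)
cell (4,2): code 0001 → (4.190,2.000)–(4.000,2.393)
total: 12 segments, chained into 1 closed loop(s), length Σ = 9.217327

segments=12 loops=1 length=9.217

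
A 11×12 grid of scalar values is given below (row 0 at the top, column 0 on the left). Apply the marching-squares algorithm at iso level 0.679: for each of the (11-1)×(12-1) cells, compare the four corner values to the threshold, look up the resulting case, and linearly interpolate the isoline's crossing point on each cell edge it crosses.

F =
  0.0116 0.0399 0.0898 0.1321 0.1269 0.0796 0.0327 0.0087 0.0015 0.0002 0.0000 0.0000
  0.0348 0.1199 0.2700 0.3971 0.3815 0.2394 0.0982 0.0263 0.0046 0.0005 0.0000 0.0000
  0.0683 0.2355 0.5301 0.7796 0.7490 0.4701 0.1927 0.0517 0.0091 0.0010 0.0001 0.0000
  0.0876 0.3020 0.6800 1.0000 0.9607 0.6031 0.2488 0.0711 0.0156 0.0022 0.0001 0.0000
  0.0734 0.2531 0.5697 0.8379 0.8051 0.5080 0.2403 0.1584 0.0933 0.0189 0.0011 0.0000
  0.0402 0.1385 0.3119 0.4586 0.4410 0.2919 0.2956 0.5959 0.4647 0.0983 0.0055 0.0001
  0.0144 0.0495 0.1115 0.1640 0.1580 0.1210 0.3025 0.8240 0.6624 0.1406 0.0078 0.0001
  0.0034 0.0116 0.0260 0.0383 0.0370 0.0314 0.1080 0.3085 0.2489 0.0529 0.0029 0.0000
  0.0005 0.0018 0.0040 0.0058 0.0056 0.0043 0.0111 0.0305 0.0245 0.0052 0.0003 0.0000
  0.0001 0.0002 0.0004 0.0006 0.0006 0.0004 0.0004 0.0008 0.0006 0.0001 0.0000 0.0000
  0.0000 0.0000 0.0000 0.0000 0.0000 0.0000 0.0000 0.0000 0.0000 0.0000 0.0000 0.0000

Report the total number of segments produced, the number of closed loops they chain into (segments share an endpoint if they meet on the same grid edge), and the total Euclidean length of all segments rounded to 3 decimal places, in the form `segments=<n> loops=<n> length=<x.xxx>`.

segments=16 loops=2 length=11.650

cell (1,2): code 0100 → (1.737,3.000)–(2.000,2.597)
cell (1,3): code 1100 → (1.810,4.000)–(1.737,3.000)
cell (1,4): code 1000 → (2.000,4.251)–(1.810,4.000)
cell (2,1): code 0100 → (2.993,2.000)–(3.000,1.997)
cell (2,2): code 1110 → (2.000,2.597)–(2.993,2.000)
cell (2,4): code 1001 → (3.000,4.788)–(2.000,4.251)
cell (3,1): code 0010 → (3.000,1.997)–(3.009,2.000)
cell (3,2): code 0111 → (3.009,2.000)–(4.000,2.408)
cell (3,4): code 1001 → (4.000,4.424)–(3.000,4.788)
cell (4,2): code 0010 → (4.000,2.408)–(4.419,3.000)
cell (4,3): code 0011 → (4.419,3.000)–(4.346,4.000)
cell (4,4): code 0001 → (4.346,4.000)–(4.000,4.424)
cell (5,6): code 0100 → (5.364,7.000)–(6.000,6.722)
cell (5,7): code 1000 → (6.000,7.897)–(5.364,7.000)
cell (6,6): code 0010 → (6.000,6.722)–(6.281,7.000)
cell (6,7): code 0001 → (6.281,7.000)–(6.000,7.897)
total: 16 segments, chained into 2 closed loop(s), length Σ = 11.650288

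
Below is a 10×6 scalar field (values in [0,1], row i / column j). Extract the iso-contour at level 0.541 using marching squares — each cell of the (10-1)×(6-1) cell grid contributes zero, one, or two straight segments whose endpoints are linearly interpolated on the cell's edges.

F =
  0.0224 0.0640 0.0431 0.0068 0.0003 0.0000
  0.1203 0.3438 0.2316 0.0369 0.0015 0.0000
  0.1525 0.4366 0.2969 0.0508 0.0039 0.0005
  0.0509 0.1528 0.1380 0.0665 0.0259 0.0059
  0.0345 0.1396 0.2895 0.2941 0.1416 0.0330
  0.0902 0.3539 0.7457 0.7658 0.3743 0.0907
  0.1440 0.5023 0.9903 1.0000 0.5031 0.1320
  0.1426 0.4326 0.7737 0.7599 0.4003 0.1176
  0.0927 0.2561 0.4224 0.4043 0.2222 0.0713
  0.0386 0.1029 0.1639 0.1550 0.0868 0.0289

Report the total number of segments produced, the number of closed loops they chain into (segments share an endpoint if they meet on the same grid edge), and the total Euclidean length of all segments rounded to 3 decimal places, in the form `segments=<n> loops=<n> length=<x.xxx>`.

cell (4,1): code 0100 → (4.551,2.000)–(5.000,1.478)
cell (4,2): code 1100 → (4.523,3.000)–(4.551,2.000)
cell (4,3): code 1000 → (5.000,3.574)–(4.523,3.000)
cell (5,1): code 0110 → (5.000,1.478)–(6.000,1.079)
cell (5,3): code 1001 → (6.000,3.924)–(5.000,3.574)
cell (6,1): code 0110 → (6.000,1.079)–(7.000,1.318)
cell (6,3): code 1001 → (7.000,3.609)–(6.000,3.924)
cell (7,1): code 0010 → (7.000,1.318)–(7.662,2.000)
cell (7,2): code 0011 → (7.662,2.000)–(7.616,3.000)
cell (7,3): code 0001 → (7.616,3.000)–(7.000,3.609)
total: 10 segments, chained into 1 closed loop(s), length Σ = 9.465190

segments=10 loops=1 length=9.465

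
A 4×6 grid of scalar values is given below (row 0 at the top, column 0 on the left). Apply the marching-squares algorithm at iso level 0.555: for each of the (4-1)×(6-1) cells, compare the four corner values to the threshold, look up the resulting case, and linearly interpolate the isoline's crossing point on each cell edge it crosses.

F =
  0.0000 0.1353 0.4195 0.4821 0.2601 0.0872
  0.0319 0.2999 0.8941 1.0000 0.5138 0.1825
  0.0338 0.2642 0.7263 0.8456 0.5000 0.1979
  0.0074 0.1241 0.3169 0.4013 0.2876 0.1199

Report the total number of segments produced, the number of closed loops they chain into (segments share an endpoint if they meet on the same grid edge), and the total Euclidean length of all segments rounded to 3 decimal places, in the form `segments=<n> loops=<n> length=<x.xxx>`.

segments=8 loops=1 length=7.854

cell (0,1): code 0100 → (0.286,2.000)–(1.000,1.429)
cell (0,2): code 1100 → (0.141,3.000)–(0.286,2.000)
cell (0,3): code 1000 → (1.000,3.915)–(0.141,3.000)
cell (1,1): code 0110 → (1.000,1.429)–(2.000,1.629)
cell (1,3): code 1001 → (2.000,3.841)–(1.000,3.915)
cell (2,1): code 0010 → (2.000,1.629)–(2.418,2.000)
cell (2,2): code 0011 → (2.418,2.000)–(2.654,3.000)
cell (2,3): code 0001 → (2.654,3.000)–(2.000,3.841)
total: 8 segments, chained into 1 closed loop(s), length Σ = 7.854489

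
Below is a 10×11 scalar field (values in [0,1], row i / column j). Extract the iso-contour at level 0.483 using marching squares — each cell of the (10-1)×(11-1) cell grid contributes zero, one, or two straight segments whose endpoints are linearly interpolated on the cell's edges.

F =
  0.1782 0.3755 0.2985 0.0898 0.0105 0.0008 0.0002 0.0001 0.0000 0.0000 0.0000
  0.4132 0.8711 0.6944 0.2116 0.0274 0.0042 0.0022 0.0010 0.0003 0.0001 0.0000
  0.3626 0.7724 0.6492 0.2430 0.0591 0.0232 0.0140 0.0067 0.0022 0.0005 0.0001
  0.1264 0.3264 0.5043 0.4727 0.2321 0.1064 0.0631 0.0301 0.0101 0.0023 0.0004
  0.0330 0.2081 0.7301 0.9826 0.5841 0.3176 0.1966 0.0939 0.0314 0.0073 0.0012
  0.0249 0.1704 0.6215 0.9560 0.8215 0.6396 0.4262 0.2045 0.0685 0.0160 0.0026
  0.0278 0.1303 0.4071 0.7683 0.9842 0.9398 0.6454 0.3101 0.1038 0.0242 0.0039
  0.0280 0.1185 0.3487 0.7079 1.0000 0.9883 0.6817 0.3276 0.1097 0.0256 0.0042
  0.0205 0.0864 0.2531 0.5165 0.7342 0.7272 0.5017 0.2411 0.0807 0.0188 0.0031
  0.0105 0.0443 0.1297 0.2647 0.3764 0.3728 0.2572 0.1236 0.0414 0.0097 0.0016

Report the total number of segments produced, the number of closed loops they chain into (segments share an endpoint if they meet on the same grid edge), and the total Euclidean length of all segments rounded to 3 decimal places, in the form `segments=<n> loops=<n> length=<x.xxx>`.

cell (0,0): code 0100 → (0.217,1.000)–(1.000,0.152)
cell (0,1): code 1100 → (0.466,2.000)–(0.217,1.000)
cell (0,2): code 1000 → (1.000,2.438)–(0.466,2.000)
cell (1,0): code 0110 → (1.000,0.152)–(2.000,0.294)
cell (1,2): code 1001 → (2.000,2.409)–(1.000,2.438)
cell (2,0): code 0010 → (2.000,0.294)–(2.649,1.000)
cell (2,1): code 0111 → (2.649,1.000)–(3.000,1.880)
cell (2,2): code 1001 → (3.000,2.674)–(2.000,2.409)
cell (3,1): code 0110 → (3.000,1.880)–(4.000,1.527)
cell (3,2): code 1101 → (3.020,3.000)–(3.000,2.674)
cell (3,3): code 1100 → (3.713,4.000)–(3.020,3.000)
cell (3,4): code 1000 → (4.000,4.379)–(3.713,4.000)
cell (4,1): code 0110 → (4.000,1.527)–(5.000,1.693)
cell (4,4): code 1101 → (4.514,5.000)–(4.000,4.379)
cell (4,5): code 1000 → (5.000,5.734)–(4.514,5.000)
cell (5,1): code 0010 → (5.000,1.693)–(5.646,2.000)
cell (5,2): code 0111 → (5.646,2.000)–(6.000,2.210)
cell (5,5): code 1101 → (5.259,6.000)–(5.000,5.734)
cell (5,6): code 1000 → (6.000,6.484)–(5.259,6.000)
cell (6,2): code 0110 → (6.000,2.210)–(7.000,2.374)
cell (6,6): code 1001 → (7.000,6.561)–(6.000,6.484)
cell (7,2): code 0110 → (7.000,2.374)–(8.000,2.873)
cell (7,6): code 1001 → (8.000,6.072)–(7.000,6.561)
cell (8,2): code 0010 → (8.000,2.873)–(8.133,3.000)
cell (8,3): code 0011 → (8.133,3.000)–(8.702,4.000)
cell (8,4): code 0011 → (8.702,4.000)–(8.689,5.000)
cell (8,5): code 0011 → (8.689,5.000)–(8.076,6.000)
cell (8,6): code 0001 → (8.076,6.000)–(8.000,6.072)
total: 28 segments, chained into 1 closed loop(s), length Σ = 23.848856

segments=28 loops=1 length=23.849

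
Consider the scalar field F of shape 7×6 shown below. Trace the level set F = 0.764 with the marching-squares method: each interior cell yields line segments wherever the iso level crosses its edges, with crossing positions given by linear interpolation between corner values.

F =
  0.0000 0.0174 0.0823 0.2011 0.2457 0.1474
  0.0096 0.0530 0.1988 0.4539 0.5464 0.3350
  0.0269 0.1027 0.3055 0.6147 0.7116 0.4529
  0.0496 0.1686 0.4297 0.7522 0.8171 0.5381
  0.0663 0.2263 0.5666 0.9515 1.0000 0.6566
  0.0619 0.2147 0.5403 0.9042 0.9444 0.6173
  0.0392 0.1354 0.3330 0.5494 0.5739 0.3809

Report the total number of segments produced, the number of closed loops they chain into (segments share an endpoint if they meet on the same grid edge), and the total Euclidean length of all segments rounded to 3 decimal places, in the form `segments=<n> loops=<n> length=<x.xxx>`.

cell (2,3): code 0100 → (2.497,4.000)–(3.000,3.182)
cell (2,4): code 1000 → (3.000,4.190)–(2.497,4.000)
cell (3,2): code 0100 → (3.059,3.000)–(4.000,2.513)
cell (3,3): code 1110 → (3.000,3.182)–(3.059,3.000)
cell (3,4): code 1001 → (4.000,4.687)–(3.000,4.190)
cell (4,2): code 0110 → (4.000,2.513)–(5.000,2.615)
cell (4,4): code 1001 → (5.000,4.552)–(4.000,4.687)
cell (5,2): code 0010 → (5.000,2.615)–(5.395,3.000)
cell (5,3): code 0011 → (5.395,3.000)–(5.487,4.000)
cell (5,4): code 0001 → (5.487,4.000)–(5.000,4.552)
total: 10 segments, chained into 1 closed loop(s), length Σ = 8.172135

segments=10 loops=1 length=8.172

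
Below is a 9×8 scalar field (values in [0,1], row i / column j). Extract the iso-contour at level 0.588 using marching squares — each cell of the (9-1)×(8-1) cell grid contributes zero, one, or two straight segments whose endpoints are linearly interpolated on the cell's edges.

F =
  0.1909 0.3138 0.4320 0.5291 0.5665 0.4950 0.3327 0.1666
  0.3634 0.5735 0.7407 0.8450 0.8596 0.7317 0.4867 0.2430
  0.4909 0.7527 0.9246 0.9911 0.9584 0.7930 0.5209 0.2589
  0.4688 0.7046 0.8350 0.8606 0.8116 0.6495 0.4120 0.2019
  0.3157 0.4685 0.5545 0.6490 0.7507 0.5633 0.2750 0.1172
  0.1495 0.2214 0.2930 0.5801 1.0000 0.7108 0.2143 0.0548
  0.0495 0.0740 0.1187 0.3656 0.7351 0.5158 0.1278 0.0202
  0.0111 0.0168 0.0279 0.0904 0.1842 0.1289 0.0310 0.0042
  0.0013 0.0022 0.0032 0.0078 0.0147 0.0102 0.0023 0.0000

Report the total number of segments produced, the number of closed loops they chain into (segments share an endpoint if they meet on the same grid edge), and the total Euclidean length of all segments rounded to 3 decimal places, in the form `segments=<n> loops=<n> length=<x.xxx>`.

segments=24 loops=1 length=18.403

cell (0,1): code 0100 → (0.505,2.000)–(1.000,1.087)
cell (0,2): code 1100 → (0.186,3.000)–(0.505,2.000)
cell (0,3): code 1100 → (0.073,4.000)–(0.186,3.000)
cell (0,4): code 1100 → (0.393,5.000)–(0.073,4.000)
cell (0,5): code 1000 → (1.000,5.587)–(0.393,5.000)
cell (1,0): code 0100 → (1.081,1.000)–(2.000,0.371)
cell (1,1): code 1110 → (1.000,1.087)–(1.081,1.000)
cell (1,5): code 1001 → (2.000,5.753)–(1.000,5.587)
cell (2,0): code 0110 → (2.000,0.371)–(3.000,0.506)
cell (2,5): code 1001 → (3.000,5.259)–(2.000,5.753)
cell (3,0): code 0010 → (3.000,0.506)–(3.494,1.000)
cell (3,1): code 0011 → (3.494,1.000)–(3.881,2.000)
cell (3,2): code 0111 → (3.881,2.000)–(4.000,2.354)
cell (3,4): code 1011 → (4.000,4.868)–(3.713,5.000)
cell (3,5): code 0001 → (3.713,5.000)–(3.000,5.259)
cell (4,2): code 0010 → (4.000,2.354)–(4.885,3.000)
cell (4,3): code 0111 → (4.885,3.000)–(5.000,3.019)
cell (4,4): code 1101 → (4.167,5.000)–(4.000,4.868)
cell (4,5): code 1000 → (5.000,5.247)–(4.167,5.000)
cell (5,3): code 0110 → (5.000,3.019)–(6.000,3.602)
cell (5,4): code 1011 → (6.000,4.671)–(5.630,5.000)
cell (5,5): code 0001 → (5.630,5.000)–(5.000,5.247)
cell (6,3): code 0010 → (6.000,3.602)–(6.267,4.000)
cell (6,4): code 0001 → (6.267,4.000)–(6.000,4.671)
total: 24 segments, chained into 1 closed loop(s), length Σ = 18.403300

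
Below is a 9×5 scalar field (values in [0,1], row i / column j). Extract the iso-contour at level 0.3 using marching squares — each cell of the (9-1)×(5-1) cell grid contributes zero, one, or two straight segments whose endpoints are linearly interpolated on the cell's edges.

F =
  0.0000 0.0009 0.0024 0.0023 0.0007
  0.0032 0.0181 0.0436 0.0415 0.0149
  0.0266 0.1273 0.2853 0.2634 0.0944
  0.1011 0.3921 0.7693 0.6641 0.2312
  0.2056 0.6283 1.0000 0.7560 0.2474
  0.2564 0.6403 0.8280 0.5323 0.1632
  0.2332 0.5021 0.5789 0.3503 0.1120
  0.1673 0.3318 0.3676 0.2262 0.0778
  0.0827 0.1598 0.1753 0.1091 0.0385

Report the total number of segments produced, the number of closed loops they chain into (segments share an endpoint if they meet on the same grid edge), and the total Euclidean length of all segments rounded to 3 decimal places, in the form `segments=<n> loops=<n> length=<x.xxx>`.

segments=16 loops=1 length=14.392

cell (2,0): code 0100 → (2.652,1.000)–(3.000,0.684)
cell (2,1): code 1100 → (2.030,2.000)–(2.652,1.000)
cell (2,2): code 1100 → (2.091,3.000)–(2.030,2.000)
cell (2,3): code 1000 → (3.000,3.841)–(2.091,3.000)
cell (3,0): code 0110 → (3.000,0.684)–(4.000,0.223)
cell (3,3): code 1001 → (4.000,3.897)–(3.000,3.841)
cell (4,0): code 0110 → (4.000,0.223)–(5.000,0.114)
cell (4,3): code 1001 → (5.000,3.629)–(4.000,3.897)
cell (5,0): code 0110 → (5.000,0.114)–(6.000,0.248)
cell (5,3): code 1001 → (6.000,3.211)–(5.000,3.629)
cell (6,0): code 0110 → (6.000,0.248)–(7.000,0.807)
cell (6,2): code 1011 → (7.000,2.478)–(6.405,3.000)
cell (6,3): code 0001 → (6.405,3.000)–(6.000,3.211)
cell (7,0): code 0010 → (7.000,0.807)–(7.185,1.000)
cell (7,1): code 0011 → (7.185,1.000)–(7.352,2.000)
cell (7,2): code 0001 → (7.352,2.000)–(7.000,2.478)
total: 16 segments, chained into 1 closed loop(s), length Σ = 14.392478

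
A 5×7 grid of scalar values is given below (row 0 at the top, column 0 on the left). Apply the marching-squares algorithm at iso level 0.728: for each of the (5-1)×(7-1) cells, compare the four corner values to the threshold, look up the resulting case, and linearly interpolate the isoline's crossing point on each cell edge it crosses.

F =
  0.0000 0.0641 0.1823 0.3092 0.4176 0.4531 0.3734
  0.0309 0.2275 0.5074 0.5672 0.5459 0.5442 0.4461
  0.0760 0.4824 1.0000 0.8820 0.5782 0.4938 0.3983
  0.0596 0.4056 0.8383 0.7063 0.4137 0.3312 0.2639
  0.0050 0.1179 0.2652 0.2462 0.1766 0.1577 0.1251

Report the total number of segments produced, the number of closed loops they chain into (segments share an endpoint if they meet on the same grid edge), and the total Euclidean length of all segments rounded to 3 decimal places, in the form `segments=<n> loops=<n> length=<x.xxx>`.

cell (1,1): code 0100 → (1.448,2.000)–(2.000,1.474)
cell (1,2): code 1100 → (1.511,3.000)–(1.448,2.000)
cell (1,3): code 1000 → (2.000,3.507)–(1.511,3.000)
cell (2,1): code 0110 → (2.000,1.474)–(3.000,1.745)
cell (2,2): code 1011 → (3.000,2.836)–(2.876,3.000)
cell (2,3): code 0001 → (2.876,3.000)–(2.000,3.507)
cell (3,1): code 0010 → (3.000,1.745)–(3.192,2.000)
cell (3,2): code 0001 → (3.192,2.000)–(3.000,2.836)
total: 8 segments, chained into 1 closed loop(s), length Σ = 5.899710

segments=8 loops=1 length=5.900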